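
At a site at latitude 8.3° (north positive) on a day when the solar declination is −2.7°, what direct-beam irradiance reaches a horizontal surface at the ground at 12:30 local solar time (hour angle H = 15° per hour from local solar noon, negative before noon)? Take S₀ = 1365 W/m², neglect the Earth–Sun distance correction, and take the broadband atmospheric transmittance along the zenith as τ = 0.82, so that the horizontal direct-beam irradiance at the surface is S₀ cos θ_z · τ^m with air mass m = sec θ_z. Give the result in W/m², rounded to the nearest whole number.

Hour angle H = 15° × (12.5 − 12) = 7.50°.
cos θ_z = sin φ sin δ + cos φ cos δ cos H = (0.1444)(-0.0471) + (0.9895)(0.9989)(0.9914) = 0.9731.
Air mass m = 1/cos θ_z = 1/0.9731 = 1.028; τ^m = 0.82^1.028 = 0.8155.
Surface direct beam = 1365 × 0.9731 × 0.8155 = 1083.21 W/m².

1083 W/m²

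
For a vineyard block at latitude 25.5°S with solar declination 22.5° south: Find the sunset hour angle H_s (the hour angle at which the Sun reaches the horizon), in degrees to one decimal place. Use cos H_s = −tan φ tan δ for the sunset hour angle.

101.4°

The sunset hour angle satisfies cos H_s = −tan φ tan δ = -0.1976, giving H_s = 101.40°.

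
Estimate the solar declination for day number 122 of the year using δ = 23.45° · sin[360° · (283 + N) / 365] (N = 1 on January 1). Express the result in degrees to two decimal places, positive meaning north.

+14.90°

360 × (283 + 122) / 365 = 399.452°; sin(399.452°) = 0.6354.
δ = 23.45 × 0.6354 = 14.900° ≈ +14.90°.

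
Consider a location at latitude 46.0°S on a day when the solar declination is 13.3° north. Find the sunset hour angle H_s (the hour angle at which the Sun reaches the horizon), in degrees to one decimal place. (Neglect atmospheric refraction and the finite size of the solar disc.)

The sunset hour angle satisfies cos H_s = −tan φ tan δ = 0.2448, giving H_s = 75.83°.

75.8°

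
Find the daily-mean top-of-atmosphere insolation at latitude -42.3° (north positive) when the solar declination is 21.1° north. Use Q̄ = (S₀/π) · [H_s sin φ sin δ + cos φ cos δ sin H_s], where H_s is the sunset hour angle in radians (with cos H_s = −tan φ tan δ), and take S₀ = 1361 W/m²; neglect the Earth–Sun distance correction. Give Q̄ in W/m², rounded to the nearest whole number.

153 W/m²

−tan φ tan δ = −(-0.9099)(0.3859) = 0.3511; H_s = arccos(0.3511) = 69.45°. In radians, H_s = 1.2121.
H_s sin φ sin δ = 1.2121 × -0.6730 × 0.3600 = -0.2937.
cos φ cos δ sin H_s = 0.7396 × 0.9330 × 0.9364 = 0.6462.
Q̄ = (1361/π) × (-0.2937 + 0.6462) = 433.22 × 0.3525 = 152.71 W/m².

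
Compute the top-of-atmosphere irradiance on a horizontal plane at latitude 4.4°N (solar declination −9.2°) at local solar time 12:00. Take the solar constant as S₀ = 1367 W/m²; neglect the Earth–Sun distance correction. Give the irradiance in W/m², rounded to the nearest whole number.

Hour angle H = 15° × (12 − 12) = 0.00°.
cos θ_z = sin(4.4°) sin(-9.2°) + cos(4.4°) cos(-9.2°) cos(0.00°) = -0.0123 + 0.9842 = 0.9719.
Top-of-atmosphere irradiance = S₀ cos θ_z = 1367 × 0.9719 = 1328.59 W/m².

1329 W/m²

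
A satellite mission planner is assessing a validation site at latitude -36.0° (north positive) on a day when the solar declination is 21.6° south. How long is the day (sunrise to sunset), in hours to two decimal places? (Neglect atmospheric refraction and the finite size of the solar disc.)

14.23 hours

cos H_s = −tan(-36.0°) · tan(-21.6°) = -0.2877, so H_s = arccos(-0.2877) = 106.72°.
Day length = 2 H_s / 15° h⁻¹ = 213.44° / 15 = 14.229 h.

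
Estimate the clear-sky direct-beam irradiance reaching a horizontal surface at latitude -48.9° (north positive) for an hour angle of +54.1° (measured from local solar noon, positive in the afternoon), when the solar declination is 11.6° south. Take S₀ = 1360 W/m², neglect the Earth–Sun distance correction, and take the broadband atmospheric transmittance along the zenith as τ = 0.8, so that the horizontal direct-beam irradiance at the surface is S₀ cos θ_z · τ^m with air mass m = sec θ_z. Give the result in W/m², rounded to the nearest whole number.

cos θ_z = sin(-48.9°) sin(-11.6°) + cos(-48.9°) cos(-11.6°) cos(54.10°) = 0.1515 + 0.3776 = 0.5291.
Air mass m = 1/cos θ_z = 1/0.5291 = 1.890; τ^m = 0.8^1.890 = 0.6559.
Surface direct beam = 1360 × 0.5291 × 0.6559 = 471.97 W/m².

472 W/m²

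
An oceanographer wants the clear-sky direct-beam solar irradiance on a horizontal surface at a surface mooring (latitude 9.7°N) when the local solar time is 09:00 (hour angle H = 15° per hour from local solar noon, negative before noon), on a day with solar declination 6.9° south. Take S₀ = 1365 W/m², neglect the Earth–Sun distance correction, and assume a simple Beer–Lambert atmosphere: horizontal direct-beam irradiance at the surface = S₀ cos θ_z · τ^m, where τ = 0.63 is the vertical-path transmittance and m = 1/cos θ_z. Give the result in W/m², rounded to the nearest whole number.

461 W/m²

Hour angle H = 15° × (9 − 12) = -45.00°.
cos θ_z = sin φ sin δ + cos φ cos δ cos H = (0.1685)(-0.1201) + (0.9857)(0.9928)(0.7071) = 0.6717.
Air mass m = 1/cos θ_z = 1/0.6717 = 1.489; τ^m = 0.63^1.489 = 0.5026.
Surface direct beam = 1365 × 0.6717 × 0.5026 = 460.82 W/m².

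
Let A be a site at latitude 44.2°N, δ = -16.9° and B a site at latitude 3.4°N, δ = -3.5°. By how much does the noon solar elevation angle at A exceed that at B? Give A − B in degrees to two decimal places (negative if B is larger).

A: 90° − |44.2 − (-16.9)| = 28.90°.
B: 90° − |3.4 − (-3.5)| = 83.10°.
A − B = 28.90 − 83.10 = -54.20°.

-54.20°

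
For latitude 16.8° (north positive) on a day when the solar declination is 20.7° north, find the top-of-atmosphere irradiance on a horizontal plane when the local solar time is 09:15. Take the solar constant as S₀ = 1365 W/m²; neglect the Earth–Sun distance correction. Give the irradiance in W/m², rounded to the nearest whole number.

Hour angle H = 15° × (9.25 − 12) = -41.25°.
cos θ_z = sin φ sin δ + cos φ cos δ cos H = (0.2890)(0.3535) + (0.9573)(0.9354)(0.7518) = 0.7754.
Top-of-atmosphere irradiance = S₀ cos θ_z = 1365 × 0.7754 = 1058.42 W/m².

1058 W/m²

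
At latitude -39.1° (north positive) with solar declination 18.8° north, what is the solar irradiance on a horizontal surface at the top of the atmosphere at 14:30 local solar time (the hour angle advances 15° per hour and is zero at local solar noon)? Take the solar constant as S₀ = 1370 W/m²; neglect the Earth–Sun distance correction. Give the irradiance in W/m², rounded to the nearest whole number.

Hour angle H = 15° × (14.5 − 12) = 37.50°.
cos θ_z = sin φ sin δ + cos φ cos δ cos H = (-0.6307)(0.3223) + (0.7760)(0.9466)(0.7934) = 0.3795.
Top-of-atmosphere irradiance = S₀ cos θ_z = 1370 × 0.3795 = 519.91 W/m².

520 W/m²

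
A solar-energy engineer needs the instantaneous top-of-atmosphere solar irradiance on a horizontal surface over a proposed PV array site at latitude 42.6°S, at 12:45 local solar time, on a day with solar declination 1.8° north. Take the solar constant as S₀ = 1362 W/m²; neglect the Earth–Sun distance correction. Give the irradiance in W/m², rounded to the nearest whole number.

Hour angle H = 15° × (12.75 − 12) = 11.25°.
cos θ_z = sin φ sin δ + cos φ cos δ cos H = (-0.6769)(0.0314) + (0.7361)(0.9995)(0.9808) = 0.7004.
Top-of-atmosphere irradiance = S₀ cos θ_z = 1362 × 0.7004 = 953.94 W/m².

954 W/m²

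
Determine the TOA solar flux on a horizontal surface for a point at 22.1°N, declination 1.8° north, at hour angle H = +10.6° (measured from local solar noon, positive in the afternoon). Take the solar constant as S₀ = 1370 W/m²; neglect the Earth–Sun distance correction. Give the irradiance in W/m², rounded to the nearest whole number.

1263 W/m²

With φ = 22.1°, δ = 1.8°, H = 10.60°: sin φ sin δ = 0.0118, cos φ cos δ cos H = 0.9103, so cos θ_z = 0.9221.
Top-of-atmosphere irradiance = S₀ cos θ_z = 1370 × 0.9221 = 1263.28 W/m².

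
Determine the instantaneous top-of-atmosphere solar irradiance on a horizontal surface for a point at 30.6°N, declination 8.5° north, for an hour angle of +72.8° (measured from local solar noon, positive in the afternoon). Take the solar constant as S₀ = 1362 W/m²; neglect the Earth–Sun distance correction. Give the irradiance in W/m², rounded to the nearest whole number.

445 W/m²

cos θ_z = sin φ sin δ + cos φ cos δ cos H = (0.5090)(0.1478) + (0.8607)(0.9890)(0.2957) = 0.3269.
Top-of-atmosphere irradiance = S₀ cos θ_z = 1362 × 0.3269 = 445.24 W/m².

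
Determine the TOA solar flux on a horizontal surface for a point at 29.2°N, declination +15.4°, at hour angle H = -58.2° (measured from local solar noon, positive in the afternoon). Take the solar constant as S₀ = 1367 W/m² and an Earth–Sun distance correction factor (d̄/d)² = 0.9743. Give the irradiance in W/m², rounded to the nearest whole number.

763 W/m²

cos θ_z = sin φ sin δ + cos φ cos δ cos H = (0.4879)(0.2656) + (0.8729)(0.9641)(0.5270) = 0.5731.
Top-of-atmosphere irradiance = S₀ (d̄/d)² cos θ_z = 1367 × 0.9743 × 0.5731 = 763.29 W/m².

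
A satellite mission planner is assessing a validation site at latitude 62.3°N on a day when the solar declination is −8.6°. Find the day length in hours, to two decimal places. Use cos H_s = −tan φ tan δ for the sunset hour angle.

The sunset hour angle satisfies cos H_s = −tan φ tan δ = 0.2881, giving H_s = 73.26°.
Day length = 2 H_s / 15° h⁻¹ = 146.52° / 15 = 9.768 h.

9.77 hours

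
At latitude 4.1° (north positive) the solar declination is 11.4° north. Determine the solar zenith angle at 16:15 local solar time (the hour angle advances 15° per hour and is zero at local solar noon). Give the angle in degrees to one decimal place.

63.5°

Hour angle H = 15° × (16.25 − 12) = 63.75°.
With φ = 4.1°, δ = 11.4°, H = 63.75°: sin φ sin δ = 0.0141, cos φ cos δ cos H = 0.4325, so cos θ_z = 0.4466.
θ_z = arccos(0.4466) = 63.47°.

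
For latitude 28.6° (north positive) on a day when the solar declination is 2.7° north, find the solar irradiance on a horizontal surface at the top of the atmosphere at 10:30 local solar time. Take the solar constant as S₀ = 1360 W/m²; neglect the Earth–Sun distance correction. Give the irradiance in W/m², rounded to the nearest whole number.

1133 W/m²

Hour angle H = 15° × (10.5 − 12) = -22.50°.
cos θ_z = sin(28.6°) sin(2.7°) + cos(28.6°) cos(2.7°) cos(-22.50°) = 0.0225 + 0.8103 = 0.8328.
Top-of-atmosphere irradiance = S₀ cos θ_z = 1360 × 0.8328 = 1132.61 W/m².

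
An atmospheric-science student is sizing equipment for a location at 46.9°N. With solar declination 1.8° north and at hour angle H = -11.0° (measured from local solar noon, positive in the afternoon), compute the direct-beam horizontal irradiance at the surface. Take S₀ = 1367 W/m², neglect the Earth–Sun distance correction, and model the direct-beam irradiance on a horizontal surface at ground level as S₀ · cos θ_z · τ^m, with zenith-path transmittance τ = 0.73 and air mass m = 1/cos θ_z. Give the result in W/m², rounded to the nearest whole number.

602 W/m²

cos θ_z = sin φ sin δ + cos φ cos δ cos H = (0.7302)(0.0314) + (0.6833)(0.9995)(0.9816) = 0.6933.
Air mass m = 1/cos θ_z = 1/0.6933 = 1.442; τ^m = 0.73^1.442 = 0.6352.
Surface direct beam = 1367 × 0.6933 × 0.6352 = 602.01 W/m².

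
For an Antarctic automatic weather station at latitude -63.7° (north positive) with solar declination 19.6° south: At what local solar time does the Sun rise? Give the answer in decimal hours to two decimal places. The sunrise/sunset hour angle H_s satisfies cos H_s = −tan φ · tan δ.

cos H_s = −tan(-63.7°) · tan(-19.6°) = -0.7205, so H_s = arccos(-0.7205) = 136.10°.
Sunrise is at 12 − H_s/15 = 12 − 9.073 = 2.927 h local solar time.

2.93 h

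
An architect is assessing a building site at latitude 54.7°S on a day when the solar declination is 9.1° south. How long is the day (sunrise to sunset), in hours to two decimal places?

13.74 hours

The sunset hour angle satisfies cos H_s = −tan φ tan δ = -0.2262, giving H_s = 103.07°.
Day length = 2 H_s / 15° h⁻¹ = 206.14° / 15 = 13.743 h.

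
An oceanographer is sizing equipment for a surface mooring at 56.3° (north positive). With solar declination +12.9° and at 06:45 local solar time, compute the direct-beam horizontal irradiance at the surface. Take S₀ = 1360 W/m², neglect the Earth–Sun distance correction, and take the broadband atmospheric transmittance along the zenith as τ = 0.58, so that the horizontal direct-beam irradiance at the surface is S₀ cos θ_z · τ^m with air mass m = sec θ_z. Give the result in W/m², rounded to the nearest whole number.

Hour angle H = 15° × (6.75 − 12) = -78.75°.
cos θ_z = sin φ sin δ + cos φ cos δ cos H = (0.8320)(0.2233) + (0.5548)(0.9748)(0.1951) = 0.2913.
Air mass m = 1/cos θ_z = 1/0.2913 = 3.433; τ^m = 0.58^3.433 = 0.1541.
Surface direct beam = 1360 × 0.2913 × 0.1541 = 61.05 W/m².

61 W/m²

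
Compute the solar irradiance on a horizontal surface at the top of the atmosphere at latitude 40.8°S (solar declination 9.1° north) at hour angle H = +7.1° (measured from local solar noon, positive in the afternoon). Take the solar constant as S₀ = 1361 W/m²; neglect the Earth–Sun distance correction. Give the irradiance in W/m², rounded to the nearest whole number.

With φ = -40.8°, δ = 9.1°, H = 7.10°: sin φ sin δ = -0.1033, cos φ cos δ cos H = 0.7417, so cos θ_z = 0.6384.
Top-of-atmosphere irradiance = S₀ cos θ_z = 1361 × 0.6384 = 868.86 W/m².

869 W/m²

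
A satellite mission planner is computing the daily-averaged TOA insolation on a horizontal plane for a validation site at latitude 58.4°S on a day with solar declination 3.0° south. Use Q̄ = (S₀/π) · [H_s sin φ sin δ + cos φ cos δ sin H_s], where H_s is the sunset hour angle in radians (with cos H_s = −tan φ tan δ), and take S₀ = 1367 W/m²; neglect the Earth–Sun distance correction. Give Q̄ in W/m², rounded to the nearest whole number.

cos H_s = −tan(-58.4°) · tan(-3.0°) = -0.0852, so H_s = arccos(-0.0852) = 94.89°. In radians, H_s = 1.6561.
H_s sin φ sin δ = 1.6561 × -0.8517 × -0.0523 = 0.0738.
cos φ cos δ sin H_s = 0.5240 × 0.9986 × 0.9964 = 0.5214.
Q̄ = (1367/π) × (0.0738 + 0.5214) = 435.13 × 0.5952 = 258.99 W/m².

259 W/m²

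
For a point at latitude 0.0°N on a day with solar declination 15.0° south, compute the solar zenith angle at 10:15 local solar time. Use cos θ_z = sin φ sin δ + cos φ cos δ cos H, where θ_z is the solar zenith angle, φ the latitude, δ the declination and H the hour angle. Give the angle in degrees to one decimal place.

Hour angle H = 15° × (10.25 − 12) = -26.25°.
With φ = 0.0°, δ = -15.0°, H = -26.25°: sin φ sin δ = 0.0000, cos φ cos δ cos H = 0.8663, so cos θ_z = 0.8663.
θ_z = arccos(0.8663) = 29.97°.

30.0°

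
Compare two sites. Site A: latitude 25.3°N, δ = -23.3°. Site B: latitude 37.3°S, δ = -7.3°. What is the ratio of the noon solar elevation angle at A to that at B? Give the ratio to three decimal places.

A: 90° − |25.3 − (-23.3)| = 41.40°.
B: 90° − |-37.3 − (-7.3)| = 60.00°.
Ratio A/B = 41.4000 / 60.0000 = 0.6900.

0.690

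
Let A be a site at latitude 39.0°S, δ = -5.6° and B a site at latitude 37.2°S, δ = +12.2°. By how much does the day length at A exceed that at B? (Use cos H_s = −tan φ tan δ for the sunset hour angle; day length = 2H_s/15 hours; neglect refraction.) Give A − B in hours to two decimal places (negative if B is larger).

+1.87 h

A: H_s = arccos(−tan -39.0° · tan -5.6°) = 94.55°, so 2H_s/15 = 12.6067 h.
B: H_s = arccos(−tan -37.2° · tan 12.2°) = 80.55°, so 2H_s/15 = 10.7400 h.
A − B = 12.6067 − 10.7400 = 1.8667 h.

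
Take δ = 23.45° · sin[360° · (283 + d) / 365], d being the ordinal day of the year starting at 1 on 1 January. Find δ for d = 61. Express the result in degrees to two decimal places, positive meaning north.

360 × (283 + 61) / 365 = 339.288°; sin(339.288°) = -0.3537.
δ = 23.45 × -0.3537 = -8.294° ≈ -8.29°.

-8.29°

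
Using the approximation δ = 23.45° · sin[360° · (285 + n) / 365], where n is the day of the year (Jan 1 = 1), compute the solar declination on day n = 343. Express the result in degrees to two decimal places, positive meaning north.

360 × (285 + 343) / 365 = 619.397°; sin(619.397°) = -0.9829.
δ = 23.45 × -0.9829 = -23.049° ≈ -23.05°.

-23.05°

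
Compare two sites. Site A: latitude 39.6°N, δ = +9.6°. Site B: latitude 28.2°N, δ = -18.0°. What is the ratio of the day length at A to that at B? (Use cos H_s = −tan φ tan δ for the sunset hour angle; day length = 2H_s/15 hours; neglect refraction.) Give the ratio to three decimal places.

A: H_s = arccos(−tan 39.6° · tan 9.6°) = 98.04°, so 2H_s/15 = 13.0720 h.
B: H_s = arccos(−tan 28.2° · tan -18.0°) = 79.97°, so 2H_s/15 = 10.6627 h.
Ratio A/B = 13.0720 / 10.6627 = 1.2260.

1.226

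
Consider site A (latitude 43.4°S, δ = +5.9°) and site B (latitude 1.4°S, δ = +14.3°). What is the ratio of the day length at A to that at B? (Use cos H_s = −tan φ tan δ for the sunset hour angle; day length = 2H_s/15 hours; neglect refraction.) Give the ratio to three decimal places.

0.941

A: H_s = arccos(−tan -43.4° · tan 5.9°) = 84.39°, so 2H_s/15 = 11.2520 h.
B: H_s = arccos(−tan -1.4° · tan 14.3°) = 89.64°, so 2H_s/15 = 11.9520 h.
Ratio A/B = 11.2520 / 11.9520 = 0.9414.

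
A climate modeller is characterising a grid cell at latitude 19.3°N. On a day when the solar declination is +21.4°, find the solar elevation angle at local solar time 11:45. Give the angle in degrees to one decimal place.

Hour angle H = 15° × (11.75 − 12) = -3.75°.
With φ = 19.3°, δ = 21.4°, H = -3.75°: sin φ sin δ = 0.1206, cos φ cos δ cos H = 0.8768, so cos θ_z = 0.9974.
θ_z = arccos(0.9974) = 4.13°, so the elevation is 90° − 4.13° = 85.87°.

85.9°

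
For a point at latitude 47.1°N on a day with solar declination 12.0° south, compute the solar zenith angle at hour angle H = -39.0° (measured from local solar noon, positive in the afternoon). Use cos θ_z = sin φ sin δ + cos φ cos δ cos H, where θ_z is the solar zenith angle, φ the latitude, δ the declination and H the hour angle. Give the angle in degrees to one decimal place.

68.6°

cos θ_z = sin(47.1°) sin(-12.0°) + cos(47.1°) cos(-12.0°) cos(-39.00°) = -0.1523 + 0.5175 = 0.3652.
θ_z = arccos(0.3652) = 68.58°.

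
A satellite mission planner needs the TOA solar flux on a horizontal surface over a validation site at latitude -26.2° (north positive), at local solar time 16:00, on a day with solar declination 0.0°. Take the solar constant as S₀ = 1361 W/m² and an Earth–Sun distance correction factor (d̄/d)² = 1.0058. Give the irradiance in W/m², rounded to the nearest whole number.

614 W/m²

Hour angle H = 15° × (16 − 12) = 60.00°.
cos θ_z = sin φ sin δ + cos φ cos δ cos H = (-0.4415)(0.0000) + (0.8973)(1.0000)(0.5000) = 0.4486.
Top-of-atmosphere irradiance = S₀ (d̄/d)² cos θ_z = 1361 × 1.0058 × 0.4486 = 614.09 W/m².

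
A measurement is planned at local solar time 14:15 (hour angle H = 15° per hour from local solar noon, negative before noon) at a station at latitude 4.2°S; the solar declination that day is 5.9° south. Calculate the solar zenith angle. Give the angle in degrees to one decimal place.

33.7°

Hour angle H = 15° × (14.25 − 12) = 33.75°.
cos θ_z = sin(-4.2°) sin(-5.9°) + cos(-4.2°) cos(-5.9°) cos(33.75°) = 0.0075 + 0.8248 = 0.8323.
θ_z = arccos(0.8323) = 33.66°.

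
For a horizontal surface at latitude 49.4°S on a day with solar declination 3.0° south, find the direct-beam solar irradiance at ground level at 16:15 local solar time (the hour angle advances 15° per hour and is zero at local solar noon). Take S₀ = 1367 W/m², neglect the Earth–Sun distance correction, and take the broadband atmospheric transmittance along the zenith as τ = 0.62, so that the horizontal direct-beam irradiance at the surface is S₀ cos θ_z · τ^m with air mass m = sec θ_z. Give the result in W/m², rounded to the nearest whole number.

104 W/m²

Hour angle H = 15° × (16.25 − 12) = 63.75°.
cos θ_z = sin(-49.4°) sin(-3.0°) + cos(-49.4°) cos(-3.0°) cos(63.75°) = 0.0397 + 0.2874 = 0.3271.
Air mass m = 1/cos θ_z = 1/0.3271 = 3.057; τ^m = 0.62^3.057 = 0.2319.
Surface direct beam = 1367 × 0.3271 × 0.2319 = 103.69 W/m².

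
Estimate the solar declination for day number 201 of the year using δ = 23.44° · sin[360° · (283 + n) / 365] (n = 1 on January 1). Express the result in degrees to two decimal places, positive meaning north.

360 × (283 + 201) / 365 = 477.370°; sin(477.370°) = 0.8881.
δ = 23.44 × 0.8881 = 20.817° ≈ +20.82°.

+20.82°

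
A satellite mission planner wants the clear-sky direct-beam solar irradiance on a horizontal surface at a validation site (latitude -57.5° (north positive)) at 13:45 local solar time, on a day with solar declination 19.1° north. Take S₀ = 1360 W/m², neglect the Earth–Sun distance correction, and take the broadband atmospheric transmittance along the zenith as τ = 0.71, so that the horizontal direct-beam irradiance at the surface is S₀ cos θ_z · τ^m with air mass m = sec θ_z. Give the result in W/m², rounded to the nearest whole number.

Hour angle H = 15° × (13.75 − 12) = 26.25°.
With φ = -57.5°, δ = 19.1°, H = 26.25°: sin φ sin δ = -0.2760, cos φ cos δ cos H = 0.4554, so cos θ_z = 0.1794.
Air mass m = 1/cos θ_z = 1/0.1794 = 5.574; τ^m = 0.71^5.574 = 0.1482.
Surface direct beam = 1360 × 0.1794 × 0.1482 = 36.16 W/m².

36 W/m²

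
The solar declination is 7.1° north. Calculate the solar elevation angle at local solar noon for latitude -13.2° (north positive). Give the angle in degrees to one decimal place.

69.7°

At local solar noon the hour angle is zero, so the elevation is 90° − |φ − δ| = 90° − |-13.2° − (7.1°)| = 90° − 20.3° = 69.7°.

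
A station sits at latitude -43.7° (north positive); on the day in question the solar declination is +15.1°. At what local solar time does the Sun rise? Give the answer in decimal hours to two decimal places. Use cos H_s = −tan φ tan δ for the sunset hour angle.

7.00 h

−tan φ tan δ = −(-0.9556)(0.2698) = 0.2578; H_s = arccos(0.2578) = 75.06°.
Sunrise is at 12 − H_s/15 = 12 − 5.004 = 6.996 h local solar time.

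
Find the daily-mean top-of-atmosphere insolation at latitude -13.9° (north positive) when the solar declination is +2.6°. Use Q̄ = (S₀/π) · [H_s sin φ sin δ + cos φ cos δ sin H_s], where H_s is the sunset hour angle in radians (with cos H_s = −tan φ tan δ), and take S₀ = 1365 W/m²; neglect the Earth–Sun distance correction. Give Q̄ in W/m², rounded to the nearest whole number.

−tan φ tan δ = −(-0.2475)(0.0454) = 0.0112; H_s = arccos(0.0112) = 89.36°. In radians, H_s = 1.5596.
H_s sin φ sin δ = 1.5596 × -0.2402 × 0.0454 = -0.0170.
cos φ cos δ sin H_s = 0.9707 × 0.9990 × 0.9999 = 0.9696.
Q̄ = (1365/π) × (-0.0170 + 0.9696) = 434.49 × 0.9526 = 413.90 W/m².

414 W/m²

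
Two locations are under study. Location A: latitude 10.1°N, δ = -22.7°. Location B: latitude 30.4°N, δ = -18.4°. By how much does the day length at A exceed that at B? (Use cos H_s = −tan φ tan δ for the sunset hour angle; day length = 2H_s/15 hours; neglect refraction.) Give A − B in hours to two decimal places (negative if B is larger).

+0.93 h

A: H_s = arccos(−tan 10.1° · tan -22.7°) = 85.73°, so 2H_s/15 = 11.4307 h.
B: H_s = arccos(−tan 30.4° · tan -18.4°) = 78.75°, so 2H_s/15 = 10.5000 h.
A − B = 11.4307 − 10.5000 = 0.9307 h.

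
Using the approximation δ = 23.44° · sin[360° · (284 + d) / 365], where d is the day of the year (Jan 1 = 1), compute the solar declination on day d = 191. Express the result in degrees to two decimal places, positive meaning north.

360 × (284 + 191) / 365 = 468.493°; sin(468.493°) = 0.9484.
δ = 23.44 × 0.9484 = 22.230° ≈ +22.23°.

+22.23°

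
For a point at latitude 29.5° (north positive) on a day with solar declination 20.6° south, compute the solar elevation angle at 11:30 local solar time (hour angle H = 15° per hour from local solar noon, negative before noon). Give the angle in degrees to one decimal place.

39.4°

Hour angle H = 15° × (11.5 − 12) = -7.50°.
cos θ_z = sin φ sin δ + cos φ cos δ cos H = (0.4924)(-0.3518) + (0.8704)(0.9361)(0.9914) = 0.6345.
θ_z = arccos(0.6345) = 50.62°, so the elevation is 90° − 50.62° = 39.38°.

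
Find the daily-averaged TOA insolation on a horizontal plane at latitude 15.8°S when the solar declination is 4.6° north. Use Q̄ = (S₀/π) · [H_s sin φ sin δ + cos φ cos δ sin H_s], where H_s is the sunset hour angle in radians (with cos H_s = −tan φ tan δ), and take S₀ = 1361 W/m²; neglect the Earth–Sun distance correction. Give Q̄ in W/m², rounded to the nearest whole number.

cos H_s = −tan(-15.8°) · tan(4.6°) = 0.0228, so H_s = arccos(0.0228) = 88.69°. In radians, H_s = 1.5479.
H_s sin φ sin δ = 1.5479 × -0.2723 × 0.0802 = -0.0338.
cos φ cos δ sin H_s = 0.9622 × 0.9968 × 0.9997 = 0.9588.
Q̄ = (1361/π) × (-0.0338 + 0.9588) = 433.22 × 0.9250 = 400.73 W/m².

401 W/m²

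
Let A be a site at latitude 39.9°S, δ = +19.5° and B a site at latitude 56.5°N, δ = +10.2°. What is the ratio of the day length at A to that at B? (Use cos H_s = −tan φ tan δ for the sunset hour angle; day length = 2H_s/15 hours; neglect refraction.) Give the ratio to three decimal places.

A: H_s = arccos(−tan -39.9° · tan 19.5°) = 72.78°, so 2H_s/15 = 9.7040 h.
B: H_s = arccos(−tan 56.5° · tan 10.2°) = 105.77°, so 2H_s/15 = 14.1027 h.
Ratio A/B = 9.7040 / 14.1027 = 0.6881.

0.688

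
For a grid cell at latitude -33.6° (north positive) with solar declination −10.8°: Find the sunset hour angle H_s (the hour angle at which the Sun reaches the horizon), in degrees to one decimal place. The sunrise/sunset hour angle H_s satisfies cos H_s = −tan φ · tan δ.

97.3°

cos H_s = −tan(-33.6°) · tan(-10.8°) = -0.1267, so H_s = arccos(-0.1267) = 97.28°.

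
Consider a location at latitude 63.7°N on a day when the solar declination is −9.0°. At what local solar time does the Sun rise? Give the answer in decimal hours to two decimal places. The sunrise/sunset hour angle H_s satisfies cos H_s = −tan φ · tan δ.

7.25 h

cos H_s = −tan(63.7°) · tan(-9.0°) = 0.3205, so H_s = arccos(0.3205) = 71.31°.
Sunrise is at 12 − H_s/15 = 12 − 4.754 = 7.246 h local solar time.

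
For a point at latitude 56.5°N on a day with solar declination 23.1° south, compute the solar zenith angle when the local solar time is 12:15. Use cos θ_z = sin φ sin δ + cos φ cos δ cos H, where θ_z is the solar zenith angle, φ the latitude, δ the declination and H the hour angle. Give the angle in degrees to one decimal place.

79.7°

Hour angle H = 15° × (12.25 − 12) = 3.75°.
cos θ_z = sin(56.5°) sin(-23.1°) + cos(56.5°) cos(-23.1°) cos(3.75°) = -0.3272 + 0.5066 = 0.1794.
θ_z = arccos(0.1794) = 79.67°.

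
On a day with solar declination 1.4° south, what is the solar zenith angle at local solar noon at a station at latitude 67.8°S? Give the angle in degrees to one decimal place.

66.4°

At local solar noon the hour angle is zero, so the zenith angle is |φ − δ| = |-67.8° − (-1.4°)| = 66.4°.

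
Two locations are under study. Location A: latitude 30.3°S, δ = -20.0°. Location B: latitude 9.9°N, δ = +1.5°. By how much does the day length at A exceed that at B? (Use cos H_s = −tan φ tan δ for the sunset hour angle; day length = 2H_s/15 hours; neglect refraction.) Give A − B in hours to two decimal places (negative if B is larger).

A: H_s = arccos(−tan -30.3° · tan -20.0°) = 102.28°, so 2H_s/15 = 13.6373 h.
B: H_s = arccos(−tan 9.9° · tan 1.5°) = 90.26°, so 2H_s/15 = 12.0347 h.
A − B = 13.6373 − 12.0347 = 1.6026 h.

+1.60 h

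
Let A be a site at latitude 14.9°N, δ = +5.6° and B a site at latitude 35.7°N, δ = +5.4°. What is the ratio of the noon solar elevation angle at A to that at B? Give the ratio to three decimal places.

A: 90° − |14.9 − (5.6)| = 80.70°.
B: 90° − |35.7 − (5.4)| = 59.70°.
Ratio A/B = 80.7000 / 59.7000 = 1.3518.

1.352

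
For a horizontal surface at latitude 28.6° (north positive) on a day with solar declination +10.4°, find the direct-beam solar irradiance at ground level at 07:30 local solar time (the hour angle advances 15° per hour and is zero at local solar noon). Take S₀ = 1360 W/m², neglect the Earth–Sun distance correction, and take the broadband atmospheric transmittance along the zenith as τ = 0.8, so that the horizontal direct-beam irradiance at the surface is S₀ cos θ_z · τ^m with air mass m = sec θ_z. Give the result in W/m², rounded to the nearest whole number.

332 W/m²

Hour angle H = 15° × (7.5 − 12) = -67.50°.
With φ = 28.6°, δ = 10.4°, H = -67.50°: sin φ sin δ = 0.0864, cos φ cos δ cos H = 0.3305, so cos θ_z = 0.4169.
Air mass m = 1/cos θ_z = 1/0.4169 = 2.399; τ^m = 0.8^2.399 = 0.5855.
Surface direct beam = 1360 × 0.4169 × 0.5855 = 331.97 W/m².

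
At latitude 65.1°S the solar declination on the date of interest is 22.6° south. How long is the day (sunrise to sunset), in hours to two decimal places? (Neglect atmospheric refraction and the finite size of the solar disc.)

20.50 hours

−tan φ tan δ = −(-2.1543)(-0.4163) = -0.8968; H_s = arccos(-0.8968) = 153.74°.
Day length = 2 H_s / 15° h⁻¹ = 307.48° / 15 = 20.499 h.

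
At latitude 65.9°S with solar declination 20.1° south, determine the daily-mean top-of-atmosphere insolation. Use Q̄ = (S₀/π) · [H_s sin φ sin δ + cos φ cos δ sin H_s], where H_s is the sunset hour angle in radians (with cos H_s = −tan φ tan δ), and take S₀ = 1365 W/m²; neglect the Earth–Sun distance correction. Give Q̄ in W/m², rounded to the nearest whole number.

441 W/m²

−tan φ tan δ = −(-2.2355)(-0.3659) = -0.8180; H_s = arccos(-0.8180) = 144.89°. In radians, H_s = 2.5288.
H_s sin φ sin δ = 2.5288 × -0.9128 × -0.3437 = 0.7934.
cos φ cos δ sin H_s = 0.4083 × 0.9391 × 0.5752 = 0.2206.
Q̄ = (1365/π) × (0.7934 + 0.2206) = 434.49 × 1.0140 = 440.57 W/m².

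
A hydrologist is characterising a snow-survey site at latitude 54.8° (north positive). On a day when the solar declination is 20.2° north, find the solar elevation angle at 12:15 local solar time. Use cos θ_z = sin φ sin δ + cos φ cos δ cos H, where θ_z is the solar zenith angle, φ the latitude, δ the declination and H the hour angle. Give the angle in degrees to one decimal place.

55.3°

Hour angle H = 15° × (12.25 − 12) = 3.75°.
With φ = 54.8°, δ = 20.2°, H = 3.75°: sin φ sin δ = 0.2822, cos φ cos δ cos H = 0.5398, so cos θ_z = 0.8220.
θ_z = arccos(0.8220) = 34.71°, so the elevation is 90° − 34.71° = 55.29°.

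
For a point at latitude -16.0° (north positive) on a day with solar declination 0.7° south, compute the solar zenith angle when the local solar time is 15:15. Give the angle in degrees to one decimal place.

Hour angle H = 15° × (15.25 − 12) = 48.75°.
cos θ_z = sin φ sin δ + cos φ cos δ cos H = (-0.2756)(-0.0122) + (0.9613)(0.9999)(0.6593) = 0.6371.
θ_z = arccos(0.6371) = 50.42°.

50.4°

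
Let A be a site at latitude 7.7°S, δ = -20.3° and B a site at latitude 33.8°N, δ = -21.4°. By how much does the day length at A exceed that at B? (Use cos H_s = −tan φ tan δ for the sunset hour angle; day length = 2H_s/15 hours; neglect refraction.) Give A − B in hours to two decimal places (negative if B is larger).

A: H_s = arccos(−tan -7.7° · tan -20.3°) = 92.87°, so 2H_s/15 = 12.3827 h.
B: H_s = arccos(−tan 33.8° · tan -21.4°) = 74.79°, so 2H_s/15 = 9.9720 h.
A − B = 12.3827 − 9.9720 = 2.4107 h.

+2.41 h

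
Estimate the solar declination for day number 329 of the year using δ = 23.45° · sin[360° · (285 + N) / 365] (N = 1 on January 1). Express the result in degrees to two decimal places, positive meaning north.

360 × (285 + 329) / 365 = 605.589°; sin(605.589°) = -0.9106.
δ = 23.45 × -0.9106 = -21.354° ≈ -21.35°.

-21.35°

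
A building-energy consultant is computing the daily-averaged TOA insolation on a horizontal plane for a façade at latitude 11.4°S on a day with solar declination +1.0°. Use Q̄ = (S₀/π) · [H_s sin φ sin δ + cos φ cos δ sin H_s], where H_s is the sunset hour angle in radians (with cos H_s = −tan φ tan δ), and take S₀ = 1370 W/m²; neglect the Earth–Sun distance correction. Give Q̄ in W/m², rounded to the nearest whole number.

425 W/m²

cos H_s = −tan(-11.4°) · tan(1.0°) = 0.0035, so H_s = arccos(0.0035) = 89.80°. In radians, H_s = 1.5673.
H_s sin φ sin δ = 1.5673 × -0.1977 × 0.0175 = -0.0054.
cos φ cos δ sin H_s = 0.9803 × 0.9998 × 1.0000 = 0.9801.
Q̄ = (1370/π) × (-0.0054 + 0.9801) = 436.08 × 0.9747 = 425.05 W/m².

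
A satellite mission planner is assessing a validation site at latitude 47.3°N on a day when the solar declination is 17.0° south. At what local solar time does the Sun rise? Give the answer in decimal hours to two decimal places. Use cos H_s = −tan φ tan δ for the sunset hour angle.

7.29 h

The sunset hour angle satisfies cos H_s = −tan φ tan δ = 0.3313, giving H_s = 70.65°.
Sunrise is at 12 − H_s/15 = 12 − 4.710 = 7.290 h local solar time.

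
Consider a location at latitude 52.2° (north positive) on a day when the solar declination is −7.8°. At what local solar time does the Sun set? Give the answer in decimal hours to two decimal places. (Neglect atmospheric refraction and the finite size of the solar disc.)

−tan φ tan δ = −(1.2892)(-0.1370) = 0.1766; H_s = arccos(0.1766) = 79.83°.
Sunset is at 12 + H_s/15 = 12 + 5.322 = 17.322 h local solar time.

17.32 h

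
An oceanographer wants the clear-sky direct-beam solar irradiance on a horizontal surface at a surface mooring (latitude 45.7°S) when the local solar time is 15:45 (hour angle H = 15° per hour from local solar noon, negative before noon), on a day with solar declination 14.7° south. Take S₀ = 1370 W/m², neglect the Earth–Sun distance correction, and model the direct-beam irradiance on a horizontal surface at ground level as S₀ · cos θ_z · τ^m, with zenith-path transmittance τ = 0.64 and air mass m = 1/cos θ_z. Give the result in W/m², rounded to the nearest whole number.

Hour angle H = 15° × (15.75 − 12) = 56.25°.
cos θ_z = sin(-45.7°) sin(-14.7°) + cos(-45.7°) cos(-14.7°) cos(56.25°) = 0.1816 + 0.3753 = 0.5569.
Air mass m = 1/cos θ_z = 1/0.5569 = 1.796; τ^m = 0.64^1.796 = 0.4486.
Surface direct beam = 1370 × 0.5569 × 0.4486 = 342.26 W/m².

342 W/m²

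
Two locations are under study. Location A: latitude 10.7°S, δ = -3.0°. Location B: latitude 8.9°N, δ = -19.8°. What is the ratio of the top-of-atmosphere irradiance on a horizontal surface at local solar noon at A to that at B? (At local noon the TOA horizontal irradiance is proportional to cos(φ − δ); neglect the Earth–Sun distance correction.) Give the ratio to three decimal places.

1.130

A: cos θ_z = cos(-10.7° − (-3.0°)) = 0.9910.
B: cos θ_z = cos(8.9° − (-19.8°)) = 0.8771.
Ratio A/B = 0.9910 / 0.8771 = 1.1299.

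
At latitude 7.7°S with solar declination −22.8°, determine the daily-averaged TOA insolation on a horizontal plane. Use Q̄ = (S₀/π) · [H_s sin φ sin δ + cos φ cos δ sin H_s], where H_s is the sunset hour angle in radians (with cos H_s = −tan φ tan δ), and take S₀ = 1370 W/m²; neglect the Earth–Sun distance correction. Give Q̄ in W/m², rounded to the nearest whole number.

−tan φ tan δ = −(-0.1352)(-0.4204) = -0.0568; H_s = arccos(-0.0568) = 93.26°. In radians, H_s = 1.6277.
H_s sin φ sin δ = 1.6277 × -0.1340 × -0.3875 = 0.0845.
cos φ cos δ sin H_s = 0.9910 × 0.9219 × 0.9984 = 0.9121.
Q̄ = (1370/π) × (0.0845 + 0.9121) = 436.08 × 0.9966 = 434.60 W/m².

435 W/m²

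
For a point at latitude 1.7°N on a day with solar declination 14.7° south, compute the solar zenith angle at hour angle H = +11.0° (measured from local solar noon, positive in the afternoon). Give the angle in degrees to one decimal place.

With φ = 1.7°, δ = -14.7°, H = 11.00°: sin φ sin δ = -0.0075, cos φ cos δ cos H = 0.9491, so cos θ_z = 0.9416.
θ_z = arccos(0.9416) = 19.68°.

19.7°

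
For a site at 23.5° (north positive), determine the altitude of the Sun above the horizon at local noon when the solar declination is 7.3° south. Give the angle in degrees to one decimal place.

At local solar noon the hour angle is zero, so the elevation is 90° − |φ − δ| = 90° − |23.5° − (-7.3°)| = 90° − 30.8° = 59.2°.

59.2°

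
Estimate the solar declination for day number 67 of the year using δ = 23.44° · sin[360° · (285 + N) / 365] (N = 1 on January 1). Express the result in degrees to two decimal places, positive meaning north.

360 × (285 + 67) / 365 = 347.178°; sin(347.178°) = -0.2219.
δ = 23.44 × -0.2219 = -5.201° ≈ -5.20°.

-5.20°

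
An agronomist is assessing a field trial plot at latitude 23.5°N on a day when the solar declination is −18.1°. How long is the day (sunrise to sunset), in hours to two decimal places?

cos H_s = −tan(23.5°) · tan(-18.1°) = 0.1421, so H_s = arccos(0.1421) = 81.83°.
Day length = 2 H_s / 15° h⁻¹ = 163.66° / 15 = 10.911 h.

10.91 hours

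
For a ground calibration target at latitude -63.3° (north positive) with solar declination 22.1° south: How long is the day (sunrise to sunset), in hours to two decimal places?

The sunset hour angle satisfies cos H_s = −tan φ tan δ = -0.8074, giving H_s = 143.84°.
Day length = 2 H_s / 15° h⁻¹ = 287.68° / 15 = 19.179 h.

19.18 hours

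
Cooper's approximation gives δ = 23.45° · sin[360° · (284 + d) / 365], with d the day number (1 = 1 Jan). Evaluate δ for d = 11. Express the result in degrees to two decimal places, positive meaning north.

-21.90°

360 × (284 + 11) / 365 = 290.959°; sin(290.959°) = -0.9338.
δ = 23.45 × -0.9338 = -21.898° ≈ -21.90°.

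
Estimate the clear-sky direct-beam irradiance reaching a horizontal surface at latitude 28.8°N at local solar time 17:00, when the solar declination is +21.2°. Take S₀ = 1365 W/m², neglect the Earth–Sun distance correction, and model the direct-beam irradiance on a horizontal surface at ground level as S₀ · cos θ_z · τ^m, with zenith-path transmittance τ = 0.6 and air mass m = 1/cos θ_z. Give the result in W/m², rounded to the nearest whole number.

Hour angle H = 15° × (17 − 12) = 75.00°.
With φ = 28.8°, δ = 21.2°, H = 75.00°: sin φ sin δ = 0.1742, cos φ cos δ cos H = 0.2115, so cos θ_z = 0.3857.
Air mass m = 1/cos θ_z = 1/0.3857 = 2.593; τ^m = 0.6^2.593 = 0.2659.
Surface direct beam = 1365 × 0.3857 × 0.2659 = 139.99 W/m².

140 W/m²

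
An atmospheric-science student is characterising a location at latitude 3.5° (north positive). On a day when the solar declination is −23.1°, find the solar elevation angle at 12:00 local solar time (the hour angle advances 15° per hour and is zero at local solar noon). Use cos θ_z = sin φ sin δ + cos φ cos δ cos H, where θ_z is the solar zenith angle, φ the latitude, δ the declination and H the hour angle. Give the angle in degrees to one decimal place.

Hour angle H = 15° × (12 − 12) = 0.00°.
With φ = 3.5°, δ = -23.1°, H = 0.00°: sin φ sin δ = -0.0240, cos φ cos δ cos H = 0.9181, so cos θ_z = 0.8941.
θ_z = arccos(0.8941) = 26.61°, so the elevation is 90° − 26.61° = 63.39°.

63.4°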